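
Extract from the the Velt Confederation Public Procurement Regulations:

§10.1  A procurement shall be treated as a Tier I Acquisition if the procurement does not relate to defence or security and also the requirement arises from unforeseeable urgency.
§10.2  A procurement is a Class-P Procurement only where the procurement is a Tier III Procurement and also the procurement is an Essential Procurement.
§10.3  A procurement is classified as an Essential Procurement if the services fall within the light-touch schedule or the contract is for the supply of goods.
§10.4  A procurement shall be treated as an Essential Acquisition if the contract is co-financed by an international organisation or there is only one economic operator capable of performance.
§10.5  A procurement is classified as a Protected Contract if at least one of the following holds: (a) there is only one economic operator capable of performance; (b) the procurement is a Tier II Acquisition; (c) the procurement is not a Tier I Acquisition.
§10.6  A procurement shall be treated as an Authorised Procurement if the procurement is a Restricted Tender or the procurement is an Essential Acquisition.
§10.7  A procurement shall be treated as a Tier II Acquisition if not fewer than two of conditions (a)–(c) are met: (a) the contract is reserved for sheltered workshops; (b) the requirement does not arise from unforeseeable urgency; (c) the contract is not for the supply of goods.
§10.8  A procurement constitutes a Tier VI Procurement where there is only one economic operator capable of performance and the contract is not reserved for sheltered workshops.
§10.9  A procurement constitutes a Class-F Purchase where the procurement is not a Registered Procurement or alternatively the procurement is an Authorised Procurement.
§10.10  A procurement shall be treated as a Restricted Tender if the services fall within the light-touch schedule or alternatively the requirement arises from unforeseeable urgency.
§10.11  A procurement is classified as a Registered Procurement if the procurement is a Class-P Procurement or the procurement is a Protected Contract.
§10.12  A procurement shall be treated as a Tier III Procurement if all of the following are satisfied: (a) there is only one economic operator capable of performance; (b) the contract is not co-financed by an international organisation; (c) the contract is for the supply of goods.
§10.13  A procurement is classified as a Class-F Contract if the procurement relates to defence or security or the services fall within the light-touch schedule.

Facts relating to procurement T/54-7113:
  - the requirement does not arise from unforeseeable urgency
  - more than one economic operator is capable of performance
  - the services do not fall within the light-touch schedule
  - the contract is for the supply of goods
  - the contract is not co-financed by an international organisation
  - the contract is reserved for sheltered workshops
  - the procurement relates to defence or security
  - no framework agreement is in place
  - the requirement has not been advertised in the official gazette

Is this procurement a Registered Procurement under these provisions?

Yes

Under §10.12: there is only one economic operator capable of performance? no; and the contract is not co-financed by an international organisation? yes; and the contract is for the supply of goods? yes. So the procurement is not a Tier III Procurement.
Under §10.3: the services fall within the light-touch schedule? no; or the contract is for the supply of goods? yes. So the procurement is an Essential Procurement.
Under §10.2: Tier III Procurement (§10.12)? no; and Essential Procurement (§10.3)? yes. So the procurement is not a Class-P Procurement.
Under §10.7: the contract is reserved for sheltered workshops? yes; the requirement does not arise from unforeseeable urgency? yes; the contract is not for the supply of goods? no — 2 of 3 hold (need ≥2) → satisfied.
Under §10.1: the procurement does not relate to defence or security? no; and the requirement arises from unforeseeable urgency? no. So the procurement is not a Tier I Acquisition.
Under §10.5: there is only one economic operator capable of performance? no; or Tier II Acquisition (§10.7)? yes; or not a Tier I Acquisition (§10.1)? yes. So the procurement is a Protected Contract.
Under §10.11: Class-P Procurement (§10.2)? no; or Protected Contract (§10.5)? yes. So the procurement is a Registered Procurement.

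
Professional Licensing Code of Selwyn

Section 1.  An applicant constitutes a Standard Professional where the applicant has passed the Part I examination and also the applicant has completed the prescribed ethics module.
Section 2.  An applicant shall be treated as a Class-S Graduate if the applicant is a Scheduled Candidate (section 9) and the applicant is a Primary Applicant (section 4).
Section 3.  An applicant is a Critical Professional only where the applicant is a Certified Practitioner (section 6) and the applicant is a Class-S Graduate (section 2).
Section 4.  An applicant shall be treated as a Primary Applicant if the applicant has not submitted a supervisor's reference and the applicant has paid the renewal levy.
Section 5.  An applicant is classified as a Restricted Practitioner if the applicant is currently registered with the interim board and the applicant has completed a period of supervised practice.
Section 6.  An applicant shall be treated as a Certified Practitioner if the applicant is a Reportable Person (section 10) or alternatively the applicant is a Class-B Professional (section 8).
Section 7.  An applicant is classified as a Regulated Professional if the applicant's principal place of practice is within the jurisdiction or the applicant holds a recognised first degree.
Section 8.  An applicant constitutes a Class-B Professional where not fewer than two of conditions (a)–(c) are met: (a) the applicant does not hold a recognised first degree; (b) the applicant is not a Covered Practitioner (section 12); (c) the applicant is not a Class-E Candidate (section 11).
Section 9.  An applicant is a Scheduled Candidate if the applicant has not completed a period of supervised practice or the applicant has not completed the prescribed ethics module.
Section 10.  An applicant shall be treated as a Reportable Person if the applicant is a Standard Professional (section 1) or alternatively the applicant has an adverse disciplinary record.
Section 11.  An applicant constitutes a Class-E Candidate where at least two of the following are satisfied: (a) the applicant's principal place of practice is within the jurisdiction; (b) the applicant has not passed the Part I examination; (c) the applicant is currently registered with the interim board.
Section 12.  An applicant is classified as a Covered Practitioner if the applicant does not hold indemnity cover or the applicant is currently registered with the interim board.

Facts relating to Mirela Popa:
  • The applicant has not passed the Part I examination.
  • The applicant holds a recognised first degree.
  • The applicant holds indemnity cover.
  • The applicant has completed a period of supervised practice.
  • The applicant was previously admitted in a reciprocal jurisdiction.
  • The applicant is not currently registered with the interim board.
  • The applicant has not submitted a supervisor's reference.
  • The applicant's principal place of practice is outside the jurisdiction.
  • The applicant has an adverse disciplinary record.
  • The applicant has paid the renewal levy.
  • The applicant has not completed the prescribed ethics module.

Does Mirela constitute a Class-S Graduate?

Yes

section 9 — Scheduled Candidate: [the applicant has not completed a period of supervised practice? no] OR [the applicant has not completed the prescribed ethics module? yes] → satisfied.
section 4 — Primary Applicant: [the applicant has not submitted a supervisor's reference? yes] AND [the applicant has paid the renewal levy? yes] → satisfied.
section 2 — Class-S Graduate: [Scheduled Candidate (section 9)? yes] AND [Primary Applicant (section 4)? yes] → satisfied.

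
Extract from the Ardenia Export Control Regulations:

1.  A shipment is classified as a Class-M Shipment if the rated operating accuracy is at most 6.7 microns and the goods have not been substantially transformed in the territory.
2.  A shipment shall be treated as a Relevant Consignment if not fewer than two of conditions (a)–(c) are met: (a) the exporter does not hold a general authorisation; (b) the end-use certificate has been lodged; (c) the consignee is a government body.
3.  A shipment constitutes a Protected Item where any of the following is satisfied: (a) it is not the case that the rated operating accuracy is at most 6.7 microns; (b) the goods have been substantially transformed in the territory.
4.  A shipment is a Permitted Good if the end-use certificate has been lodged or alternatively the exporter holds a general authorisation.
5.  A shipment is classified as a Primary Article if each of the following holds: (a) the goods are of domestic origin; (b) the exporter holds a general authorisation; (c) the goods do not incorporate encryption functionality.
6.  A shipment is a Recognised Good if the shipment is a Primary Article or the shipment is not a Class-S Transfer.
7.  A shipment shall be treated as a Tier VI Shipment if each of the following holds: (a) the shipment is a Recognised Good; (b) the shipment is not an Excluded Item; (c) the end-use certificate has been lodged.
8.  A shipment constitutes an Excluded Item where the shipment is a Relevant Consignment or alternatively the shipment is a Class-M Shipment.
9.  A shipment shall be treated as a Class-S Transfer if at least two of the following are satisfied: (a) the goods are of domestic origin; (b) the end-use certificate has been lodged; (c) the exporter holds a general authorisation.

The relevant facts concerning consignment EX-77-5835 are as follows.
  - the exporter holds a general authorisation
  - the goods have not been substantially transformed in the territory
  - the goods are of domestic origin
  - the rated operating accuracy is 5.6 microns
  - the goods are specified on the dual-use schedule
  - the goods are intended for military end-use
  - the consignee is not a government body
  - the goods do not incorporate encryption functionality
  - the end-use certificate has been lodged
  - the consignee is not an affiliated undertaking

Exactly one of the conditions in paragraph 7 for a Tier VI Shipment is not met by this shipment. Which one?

Excluded Item

Under paragraph 5: the goods are of domestic origin? yes; and the exporter holds a general authorisation? yes; and the goods do not incorporate encryption functionality? yes. So the shipment is a Primary Article.
Under paragraph 9: the goods are of domestic origin? yes; the end-use certificate has been lodged? yes; the exporter holds a general authorisation? yes — 3 of 3 hold (need ≥2) → satisfied.
Under paragraph 6: Primary Article (paragraph 5)? yes; or not a Class-S Transfer (paragraph 9)? no. So the shipment is a Recognised Good.
Under paragraph 2: the exporter does not hold a general authorisation? no; the end-use certificate has been lodged? yes; the consignee is a government body? no — 1 of 3 hold (need ≥2) → not satisfied.
Under paragraph 1: rated operating accuracy: 5.6 microns ≤ 6.7 microns? yes; and the goods have not been substantially transformed in the territory? yes. So the shipment is a Class-M Shipment.
Under paragraph 8: Relevant Consignment (paragraph 2)? no; or Class-M Shipment (paragraph 1)? yes. So the shipment is an Excluded Item.
Under paragraph 7: Recognised Good (paragraph 6)? yes; and not an Excluded Item (paragraph 8)? no; and the end-use certificate has been lodged? yes. So the shipment is not a Tier VI Shipment.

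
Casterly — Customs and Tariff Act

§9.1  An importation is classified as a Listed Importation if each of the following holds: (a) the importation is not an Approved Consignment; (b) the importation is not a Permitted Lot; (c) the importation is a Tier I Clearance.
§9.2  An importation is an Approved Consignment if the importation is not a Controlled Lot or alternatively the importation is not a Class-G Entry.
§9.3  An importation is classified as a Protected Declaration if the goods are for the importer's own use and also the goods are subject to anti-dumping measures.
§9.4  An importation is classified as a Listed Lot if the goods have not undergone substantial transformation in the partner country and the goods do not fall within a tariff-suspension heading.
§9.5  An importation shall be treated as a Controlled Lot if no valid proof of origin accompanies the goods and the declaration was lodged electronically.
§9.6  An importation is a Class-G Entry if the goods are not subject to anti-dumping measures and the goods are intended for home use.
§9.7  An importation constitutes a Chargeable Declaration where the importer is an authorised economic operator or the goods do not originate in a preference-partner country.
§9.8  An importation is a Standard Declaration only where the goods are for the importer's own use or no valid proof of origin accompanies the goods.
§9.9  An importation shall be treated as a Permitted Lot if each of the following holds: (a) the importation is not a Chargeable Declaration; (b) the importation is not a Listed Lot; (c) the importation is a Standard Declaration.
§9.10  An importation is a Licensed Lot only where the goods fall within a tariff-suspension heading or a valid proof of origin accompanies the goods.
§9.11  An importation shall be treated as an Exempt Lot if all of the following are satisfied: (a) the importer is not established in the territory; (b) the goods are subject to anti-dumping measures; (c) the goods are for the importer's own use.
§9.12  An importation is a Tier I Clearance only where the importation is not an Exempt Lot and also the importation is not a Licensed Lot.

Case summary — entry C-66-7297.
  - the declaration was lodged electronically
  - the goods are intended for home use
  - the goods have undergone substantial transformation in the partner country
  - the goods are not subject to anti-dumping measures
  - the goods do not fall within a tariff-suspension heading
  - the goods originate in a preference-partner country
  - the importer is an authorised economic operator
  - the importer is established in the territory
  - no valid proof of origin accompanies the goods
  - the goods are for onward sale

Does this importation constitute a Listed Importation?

§9.5 — Controlled Lot: [no valid proof of origin accompanies the goods? yes] AND [the declaration was lodged electronically? yes] → satisfied.
§9.6 — Class-G Entry: [the goods are not subject to anti-dumping measures? yes] AND [the goods are intended for home use? yes] → satisfied.
§9.2 — Approved Consignment: [not a Controlled Lot (§9.5)? no] OR [not a Class-G Entry (§9.6)? no] → not satisfied.
§9.7 — Chargeable Declaration: [the importer is an authorised economic operator? yes] OR [the goods do not originate in a preference-partner country? no] → satisfied.
§9.4 — Listed Lot: [the goods have not undergone substantial transformation in the partner country? no] AND [the goods do not fall within a tariff-suspension heading? yes] → not satisfied.
§9.8 — Standard Declaration: [the goods are for the importer's own use? no] OR [no valid proof of origin accompanies the goods? yes] → satisfied.
§9.9 — Permitted Lot: [not a Chargeable Declaration (§9.7)? no] AND [not a Listed Lot (§9.4)? yes] AND [Standard Declaration (§9.8)? yes] → not satisfied.
§9.11 — Exempt Lot: [the importer is not established in the territory? no] AND [the goods are subject to anti-dumping measures? no] AND [the goods are for the importer's own use? no] → not satisfied.
§9.10 — Licensed Lot: [the goods fall within a tariff-suspension heading? no] OR [a valid proof of origin accompanies the goods? no] → not satisfied.
§9.12 — Tier I Clearance: [not an Exempt Lot (§9.11)? yes] AND [not a Licensed Lot (§9.10)? yes] → satisfied.
§9.1 — Listed Importation: [not an Approved Consignment (§9.2)? yes] AND [not a Permitted Lot (§9.9)? yes] AND [Tier I Clearance (§9.12)? yes] → satisfied.

Yes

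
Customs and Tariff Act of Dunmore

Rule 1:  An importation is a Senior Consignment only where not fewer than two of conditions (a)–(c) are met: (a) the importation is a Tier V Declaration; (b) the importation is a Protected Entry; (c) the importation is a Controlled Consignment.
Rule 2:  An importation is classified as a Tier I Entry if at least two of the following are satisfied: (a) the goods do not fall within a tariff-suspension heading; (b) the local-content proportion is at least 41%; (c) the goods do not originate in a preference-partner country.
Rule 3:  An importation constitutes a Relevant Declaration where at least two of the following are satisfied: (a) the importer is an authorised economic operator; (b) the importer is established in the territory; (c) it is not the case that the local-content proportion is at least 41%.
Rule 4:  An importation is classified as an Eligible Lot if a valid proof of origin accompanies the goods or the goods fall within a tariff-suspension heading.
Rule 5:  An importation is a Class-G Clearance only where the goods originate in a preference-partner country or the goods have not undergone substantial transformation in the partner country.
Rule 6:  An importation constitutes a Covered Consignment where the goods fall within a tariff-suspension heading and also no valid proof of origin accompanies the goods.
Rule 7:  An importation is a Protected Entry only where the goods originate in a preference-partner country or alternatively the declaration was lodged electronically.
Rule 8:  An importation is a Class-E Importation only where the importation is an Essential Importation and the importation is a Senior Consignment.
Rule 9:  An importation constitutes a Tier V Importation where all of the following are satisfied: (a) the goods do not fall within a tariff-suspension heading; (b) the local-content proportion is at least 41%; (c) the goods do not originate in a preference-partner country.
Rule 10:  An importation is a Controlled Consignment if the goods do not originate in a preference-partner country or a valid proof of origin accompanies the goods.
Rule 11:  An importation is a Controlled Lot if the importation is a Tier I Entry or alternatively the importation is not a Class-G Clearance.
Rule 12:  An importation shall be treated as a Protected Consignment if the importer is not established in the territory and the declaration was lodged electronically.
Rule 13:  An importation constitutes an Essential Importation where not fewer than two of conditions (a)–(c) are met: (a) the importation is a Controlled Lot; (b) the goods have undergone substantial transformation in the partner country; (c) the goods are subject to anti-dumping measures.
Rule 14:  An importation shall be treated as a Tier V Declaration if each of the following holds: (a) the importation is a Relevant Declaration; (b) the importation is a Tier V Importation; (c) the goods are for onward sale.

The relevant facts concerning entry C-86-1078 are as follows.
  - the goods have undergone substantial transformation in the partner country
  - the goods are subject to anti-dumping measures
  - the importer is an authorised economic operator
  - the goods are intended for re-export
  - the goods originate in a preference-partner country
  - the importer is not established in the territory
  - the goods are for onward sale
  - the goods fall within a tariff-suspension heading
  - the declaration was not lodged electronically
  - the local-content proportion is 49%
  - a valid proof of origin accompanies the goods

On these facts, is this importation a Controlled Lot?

No

Under rule 2: the goods do not fall within a tariff-suspension heading? no; local-content proportion: 49% ≥ 41%? yes; the goods do not originate in a preference-partner country? no — 1 of 3 hold (need ≥2) → not satisfied.
Under rule 5: the goods originate in a preference-partner country? yes; or the goods have not undergone substantial transformation in the partner country? no. So the importation is a Class-G Clearance.
Under rule 11: Tier I Entry (rule 2)? no; or not a Class-G Clearance (rule 5)? no. So the importation is not a Controlled Lot.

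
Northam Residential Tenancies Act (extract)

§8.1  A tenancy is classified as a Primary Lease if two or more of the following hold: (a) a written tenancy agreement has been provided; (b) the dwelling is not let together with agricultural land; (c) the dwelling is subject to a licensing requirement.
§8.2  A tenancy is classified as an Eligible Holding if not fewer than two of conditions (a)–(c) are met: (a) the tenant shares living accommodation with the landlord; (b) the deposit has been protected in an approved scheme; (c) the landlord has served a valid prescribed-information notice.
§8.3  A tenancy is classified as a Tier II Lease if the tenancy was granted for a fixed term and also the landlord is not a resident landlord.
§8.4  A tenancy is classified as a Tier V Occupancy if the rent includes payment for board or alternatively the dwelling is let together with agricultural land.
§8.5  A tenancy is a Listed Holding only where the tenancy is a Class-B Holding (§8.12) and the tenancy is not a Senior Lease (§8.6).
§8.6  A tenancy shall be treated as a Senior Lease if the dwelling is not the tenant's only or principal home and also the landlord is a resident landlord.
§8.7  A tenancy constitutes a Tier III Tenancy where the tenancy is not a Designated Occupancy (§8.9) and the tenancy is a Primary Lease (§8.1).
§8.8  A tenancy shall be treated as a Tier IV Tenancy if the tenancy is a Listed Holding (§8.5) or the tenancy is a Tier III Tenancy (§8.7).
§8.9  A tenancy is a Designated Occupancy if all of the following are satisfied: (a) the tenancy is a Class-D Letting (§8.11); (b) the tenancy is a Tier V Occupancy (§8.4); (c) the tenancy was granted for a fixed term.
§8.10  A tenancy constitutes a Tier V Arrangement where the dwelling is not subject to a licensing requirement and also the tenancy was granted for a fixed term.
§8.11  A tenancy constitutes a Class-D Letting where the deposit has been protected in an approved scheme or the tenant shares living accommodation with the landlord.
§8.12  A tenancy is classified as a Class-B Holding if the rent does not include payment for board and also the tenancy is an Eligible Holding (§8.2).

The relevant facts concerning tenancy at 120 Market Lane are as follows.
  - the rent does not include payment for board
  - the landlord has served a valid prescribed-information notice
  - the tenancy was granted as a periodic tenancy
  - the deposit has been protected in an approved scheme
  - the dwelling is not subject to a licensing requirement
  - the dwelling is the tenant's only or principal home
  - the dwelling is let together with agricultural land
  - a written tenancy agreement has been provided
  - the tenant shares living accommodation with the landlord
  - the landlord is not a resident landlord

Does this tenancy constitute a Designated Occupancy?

§8.11 — Class-D Letting: [the deposit has been protected in an approved scheme? yes] OR [the tenant shares living accommodation with the landlord? yes] → satisfied.
§8.4 — Tier V Occupancy: [the rent includes payment for board? no] OR [the dwelling is let together with agricultural land? yes] → satisfied.
§8.9 — Designated Occupancy: [Class-D Letting (§8.11)? yes] AND [Tier V Occupancy (§8.4)? yes] AND [the tenancy was granted for a fixed term? no] → not satisfied.

No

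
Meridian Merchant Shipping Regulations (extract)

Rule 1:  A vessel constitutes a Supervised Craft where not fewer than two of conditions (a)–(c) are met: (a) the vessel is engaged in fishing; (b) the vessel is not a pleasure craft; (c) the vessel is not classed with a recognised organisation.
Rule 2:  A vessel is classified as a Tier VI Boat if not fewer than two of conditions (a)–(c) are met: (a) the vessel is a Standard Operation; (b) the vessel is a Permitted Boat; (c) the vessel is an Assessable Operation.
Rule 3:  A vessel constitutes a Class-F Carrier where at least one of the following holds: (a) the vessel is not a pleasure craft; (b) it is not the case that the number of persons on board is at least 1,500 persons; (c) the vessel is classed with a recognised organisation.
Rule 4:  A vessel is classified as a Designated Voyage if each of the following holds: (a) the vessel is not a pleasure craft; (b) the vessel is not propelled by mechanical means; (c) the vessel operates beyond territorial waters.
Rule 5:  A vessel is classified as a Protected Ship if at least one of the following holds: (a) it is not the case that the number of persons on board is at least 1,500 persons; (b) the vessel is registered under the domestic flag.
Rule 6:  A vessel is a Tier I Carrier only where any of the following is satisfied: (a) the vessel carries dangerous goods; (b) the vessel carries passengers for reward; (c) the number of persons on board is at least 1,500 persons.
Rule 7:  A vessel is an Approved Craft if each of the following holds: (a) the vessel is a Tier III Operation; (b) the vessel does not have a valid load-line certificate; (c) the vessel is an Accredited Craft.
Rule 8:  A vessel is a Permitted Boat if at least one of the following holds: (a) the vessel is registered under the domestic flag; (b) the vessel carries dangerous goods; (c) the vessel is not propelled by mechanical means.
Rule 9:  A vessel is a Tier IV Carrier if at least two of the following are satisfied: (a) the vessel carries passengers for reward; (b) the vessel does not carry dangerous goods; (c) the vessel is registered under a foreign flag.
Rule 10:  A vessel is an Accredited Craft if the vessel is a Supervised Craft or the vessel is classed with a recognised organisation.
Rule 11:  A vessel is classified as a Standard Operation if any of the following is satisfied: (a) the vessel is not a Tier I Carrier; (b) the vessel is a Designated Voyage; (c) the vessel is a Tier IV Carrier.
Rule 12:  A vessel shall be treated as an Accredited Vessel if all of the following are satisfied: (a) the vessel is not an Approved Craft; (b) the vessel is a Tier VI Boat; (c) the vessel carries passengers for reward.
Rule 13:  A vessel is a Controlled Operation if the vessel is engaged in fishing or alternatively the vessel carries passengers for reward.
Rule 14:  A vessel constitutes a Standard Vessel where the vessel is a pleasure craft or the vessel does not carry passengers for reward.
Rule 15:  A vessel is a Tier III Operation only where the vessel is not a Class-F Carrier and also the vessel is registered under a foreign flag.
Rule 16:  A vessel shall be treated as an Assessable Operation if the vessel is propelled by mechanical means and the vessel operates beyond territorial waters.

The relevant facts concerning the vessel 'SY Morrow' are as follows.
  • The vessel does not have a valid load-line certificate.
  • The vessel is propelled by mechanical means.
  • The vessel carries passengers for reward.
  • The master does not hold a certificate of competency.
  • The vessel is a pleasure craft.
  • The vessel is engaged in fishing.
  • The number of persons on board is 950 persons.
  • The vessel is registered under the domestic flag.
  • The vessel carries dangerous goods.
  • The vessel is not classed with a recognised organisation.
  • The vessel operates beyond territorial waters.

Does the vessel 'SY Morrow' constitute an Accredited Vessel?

Yes

rule 3 — Class-F Carrier: [the vessel is not a pleasure craft? no] OR [number of persons on board: 950 persons ≥ 1,500 persons? no, so negated condition yes] OR [the vessel is classed with a recognised organisation? no] → satisfied.
rule 15 — Tier III Operation: [not a Class-F Carrier (rule 3)? no] AND [the vessel is registered under a foreign flag? no] → not satisfied.
rule 1 — Supervised Craft: the vessel is engaged in fishing? yes; the vessel is not a pleasure craft? no; the vessel is not classed with a recognised organisation? yes — 2 of 3 hold (need ≥2) → satisfied.
rule 10 — Accredited Craft: [Supervised Craft (rule 1)? yes] OR [the vessel is classed with a recognised organisation? no] → satisfied.
rule 7 — Approved Craft: [Tier III Operation (rule 15)? no] AND [the vessel does not have a valid load-line certificate? yes] AND [Accredited Craft (rule 10)? yes] → not satisfied.
rule 6 — Tier I Carrier: [the vessel carries dangerous goods? yes] OR [the vessel carries passengers for reward? yes] OR [number of persons on board: 950 persons ≥ 1,500 persons? no] → satisfied.
rule 4 — Designated Voyage: [the vessel is not a pleasure craft? no] AND [the vessel is not propelled by mechanical means? no] AND [the vessel operates beyond territorial waters? yes] → not satisfied.
rule 9 — Tier IV Carrier: the vessel carries passengers for reward? yes; the vessel does not carry dangerous goods? no; the vessel is registered under a foreign flag? no — 1 of 3 hold (need ≥2) → not satisfied.
rule 11 — Standard Operation: [not a Tier I Carrier (rule 6)? no] OR [Designated Voyage (rule 4)? no] OR [Tier IV Carrier (rule 9)? no] → not satisfied.
rule 8 — Permitted Boat: [the vessel is registered under the domestic flag? yes] OR [the vessel carries dangerous goods? yes] OR [the vessel is not propelled by mechanical means? no] → satisfied.
rule 16 — Assessable Operation: [the vessel is propelled by mechanical means? yes] AND [the vessel operates beyond territorial waters? yes] → satisfied.
rule 2 — Tier VI Boat: Standard Operation (rule 11)? no; Permitted Boat (rule 8)? yes; Assessable Operation (rule 16)? yes — 2 of 3 hold (need ≥2) → satisfied.
rule 12 — Accredited Vessel: [not an Approved Craft (rule 7)? yes] AND [Tier VI Boat (rule 2)? yes] AND [the vessel carries passengers for reward? yes] → satisfied.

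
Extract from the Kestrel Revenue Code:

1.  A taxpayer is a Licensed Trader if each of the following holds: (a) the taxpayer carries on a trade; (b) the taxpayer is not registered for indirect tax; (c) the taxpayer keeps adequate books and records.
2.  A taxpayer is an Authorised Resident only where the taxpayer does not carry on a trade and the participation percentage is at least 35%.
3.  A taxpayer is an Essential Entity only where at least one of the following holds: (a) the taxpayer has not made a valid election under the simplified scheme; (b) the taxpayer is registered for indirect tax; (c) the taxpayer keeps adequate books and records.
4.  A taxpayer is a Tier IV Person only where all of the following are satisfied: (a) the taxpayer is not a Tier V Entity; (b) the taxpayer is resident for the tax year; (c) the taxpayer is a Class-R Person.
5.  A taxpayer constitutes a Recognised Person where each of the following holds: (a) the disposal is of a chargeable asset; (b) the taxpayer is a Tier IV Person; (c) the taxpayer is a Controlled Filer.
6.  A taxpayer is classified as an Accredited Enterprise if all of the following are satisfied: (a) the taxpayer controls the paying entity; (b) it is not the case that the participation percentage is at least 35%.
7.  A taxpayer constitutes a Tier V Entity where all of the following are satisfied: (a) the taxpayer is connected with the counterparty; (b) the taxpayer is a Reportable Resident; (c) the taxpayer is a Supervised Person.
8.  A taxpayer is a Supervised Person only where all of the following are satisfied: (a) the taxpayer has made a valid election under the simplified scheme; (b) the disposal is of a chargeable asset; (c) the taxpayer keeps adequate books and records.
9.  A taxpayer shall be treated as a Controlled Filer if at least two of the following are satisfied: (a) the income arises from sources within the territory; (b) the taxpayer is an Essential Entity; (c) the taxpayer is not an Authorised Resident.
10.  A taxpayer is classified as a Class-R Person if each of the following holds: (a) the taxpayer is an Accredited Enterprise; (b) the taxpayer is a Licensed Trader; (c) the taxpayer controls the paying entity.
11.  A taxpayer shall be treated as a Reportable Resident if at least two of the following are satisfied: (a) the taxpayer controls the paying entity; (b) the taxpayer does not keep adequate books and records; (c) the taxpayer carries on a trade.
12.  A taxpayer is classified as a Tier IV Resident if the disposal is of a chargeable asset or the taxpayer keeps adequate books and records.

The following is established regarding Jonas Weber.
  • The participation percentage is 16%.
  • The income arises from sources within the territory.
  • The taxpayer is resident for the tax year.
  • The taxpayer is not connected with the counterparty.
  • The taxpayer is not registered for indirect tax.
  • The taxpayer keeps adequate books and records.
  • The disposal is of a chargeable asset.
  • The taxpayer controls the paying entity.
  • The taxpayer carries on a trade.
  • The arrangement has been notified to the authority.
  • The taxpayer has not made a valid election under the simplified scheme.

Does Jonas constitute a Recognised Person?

Yes

paragraph 11 — Reportable Resident: the taxpayer controls the paying entity? yes; the taxpayer does not keep adequate books and records? no; the taxpayer carries on a trade? yes — 2 of 3 hold (need ≥2) → satisfied.
paragraph 8 — Supervised Person: [the taxpayer has made a valid election under the simplified scheme? no] AND [the disposal is of a chargeable asset? yes] AND [the taxpayer keeps adequate books and records? yes] → not satisfied.
paragraph 7 — Tier V Entity: [the taxpayer is connected with the counterparty? no] AND [Reportable Resident (paragraph 11)? yes] AND [Supervised Person (paragraph 8)? no] → not satisfied.
paragraph 6 — Accredited Enterprise: [the taxpayer controls the paying entity? yes] AND [participation percentage: 16% ≥ 35%? no, so negated condition yes] → satisfied.
paragraph 1 — Licensed Trader: [the taxpayer carries on a trade? yes] AND [the taxpayer is not registered for indirect tax? yes] AND [the taxpayer keeps adequate books and records? yes] → satisfied.
paragraph 10 — Class-R Person: [Accredited Enterprise (paragraph 6)? yes] AND [Licensed Trader (paragraph 1)? yes] AND [the taxpayer controls the paying entity? yes] → satisfied.
paragraph 4 — Tier IV Person: [not a Tier V Entity (paragraph 7)? yes] AND [the taxpayer is resident for the tax year? yes] AND [Class-R Person (paragraph 10)? yes] → satisfied.
paragraph 3 — Essential Entity: [the taxpayer has not made a valid election under the simplified scheme? yes] OR [the taxpayer is registered for indirect tax? no] OR [the taxpayer keeps adequate books and records? yes] → satisfied.
paragraph 2 — Authorised Resident: [the taxpayer does not carry on a trade? no] AND [participation percentage: 16% ≥ 35%? no] → not satisfied.
paragraph 9 — Controlled Filer: the income arises from sources within the territory? yes; Essential Entity (paragraph 3)? yes; not an Authorised Resident (paragraph 2)? yes — 3 of 3 hold (need ≥2) → satisfied.
paragraph 5 — Recognised Person: [the disposal is of a chargeable asset? yes] AND [Tier IV Person (paragraph 4)? yes] AND [Controlled Filer (paragraph 9)? yes] → satisfied.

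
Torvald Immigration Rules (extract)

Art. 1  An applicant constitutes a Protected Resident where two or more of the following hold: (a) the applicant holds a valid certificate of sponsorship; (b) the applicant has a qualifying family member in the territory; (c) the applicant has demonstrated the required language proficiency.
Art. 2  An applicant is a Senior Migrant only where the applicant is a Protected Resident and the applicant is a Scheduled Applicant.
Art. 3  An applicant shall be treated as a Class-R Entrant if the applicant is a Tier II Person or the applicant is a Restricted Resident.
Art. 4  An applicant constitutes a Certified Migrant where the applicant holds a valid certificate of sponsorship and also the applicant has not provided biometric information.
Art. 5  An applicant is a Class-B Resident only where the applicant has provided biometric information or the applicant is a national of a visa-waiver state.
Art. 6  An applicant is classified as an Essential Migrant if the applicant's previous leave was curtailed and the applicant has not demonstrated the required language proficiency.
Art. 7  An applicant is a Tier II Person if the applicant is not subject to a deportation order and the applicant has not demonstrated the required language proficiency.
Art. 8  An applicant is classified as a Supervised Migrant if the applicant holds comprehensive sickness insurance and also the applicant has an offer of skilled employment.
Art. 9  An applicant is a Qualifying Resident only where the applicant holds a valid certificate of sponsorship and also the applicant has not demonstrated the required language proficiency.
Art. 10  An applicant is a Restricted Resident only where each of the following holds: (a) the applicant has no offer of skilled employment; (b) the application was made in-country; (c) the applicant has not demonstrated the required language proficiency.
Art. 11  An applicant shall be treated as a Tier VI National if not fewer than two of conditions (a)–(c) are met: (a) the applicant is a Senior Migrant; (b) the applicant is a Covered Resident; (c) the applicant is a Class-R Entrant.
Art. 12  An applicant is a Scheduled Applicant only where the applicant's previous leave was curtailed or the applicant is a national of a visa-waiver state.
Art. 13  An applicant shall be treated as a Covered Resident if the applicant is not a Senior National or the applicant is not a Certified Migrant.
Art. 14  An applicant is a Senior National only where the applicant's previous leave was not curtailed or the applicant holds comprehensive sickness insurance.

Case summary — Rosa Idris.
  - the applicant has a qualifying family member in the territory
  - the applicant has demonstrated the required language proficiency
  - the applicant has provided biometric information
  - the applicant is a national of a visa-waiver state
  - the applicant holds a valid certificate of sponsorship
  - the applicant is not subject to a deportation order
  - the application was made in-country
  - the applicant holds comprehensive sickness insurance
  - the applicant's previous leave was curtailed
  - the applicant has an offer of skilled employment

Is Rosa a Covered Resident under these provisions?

Yes

Under article 14: the applicant's previous leave was not curtailed? no; or the applicant holds comprehensive sickness insurance? yes. So the applicant is a Senior National.
Under article 4: the applicant holds a valid certificate of sponsorship? yes; and the applicant has not provided biometric information? no. So the applicant is not a Certified Migrant.
Under article 13: not a Senior National (article 14)? no; or not a Certified Migrant (article 4)? yes. So the applicant is a Covered Resident.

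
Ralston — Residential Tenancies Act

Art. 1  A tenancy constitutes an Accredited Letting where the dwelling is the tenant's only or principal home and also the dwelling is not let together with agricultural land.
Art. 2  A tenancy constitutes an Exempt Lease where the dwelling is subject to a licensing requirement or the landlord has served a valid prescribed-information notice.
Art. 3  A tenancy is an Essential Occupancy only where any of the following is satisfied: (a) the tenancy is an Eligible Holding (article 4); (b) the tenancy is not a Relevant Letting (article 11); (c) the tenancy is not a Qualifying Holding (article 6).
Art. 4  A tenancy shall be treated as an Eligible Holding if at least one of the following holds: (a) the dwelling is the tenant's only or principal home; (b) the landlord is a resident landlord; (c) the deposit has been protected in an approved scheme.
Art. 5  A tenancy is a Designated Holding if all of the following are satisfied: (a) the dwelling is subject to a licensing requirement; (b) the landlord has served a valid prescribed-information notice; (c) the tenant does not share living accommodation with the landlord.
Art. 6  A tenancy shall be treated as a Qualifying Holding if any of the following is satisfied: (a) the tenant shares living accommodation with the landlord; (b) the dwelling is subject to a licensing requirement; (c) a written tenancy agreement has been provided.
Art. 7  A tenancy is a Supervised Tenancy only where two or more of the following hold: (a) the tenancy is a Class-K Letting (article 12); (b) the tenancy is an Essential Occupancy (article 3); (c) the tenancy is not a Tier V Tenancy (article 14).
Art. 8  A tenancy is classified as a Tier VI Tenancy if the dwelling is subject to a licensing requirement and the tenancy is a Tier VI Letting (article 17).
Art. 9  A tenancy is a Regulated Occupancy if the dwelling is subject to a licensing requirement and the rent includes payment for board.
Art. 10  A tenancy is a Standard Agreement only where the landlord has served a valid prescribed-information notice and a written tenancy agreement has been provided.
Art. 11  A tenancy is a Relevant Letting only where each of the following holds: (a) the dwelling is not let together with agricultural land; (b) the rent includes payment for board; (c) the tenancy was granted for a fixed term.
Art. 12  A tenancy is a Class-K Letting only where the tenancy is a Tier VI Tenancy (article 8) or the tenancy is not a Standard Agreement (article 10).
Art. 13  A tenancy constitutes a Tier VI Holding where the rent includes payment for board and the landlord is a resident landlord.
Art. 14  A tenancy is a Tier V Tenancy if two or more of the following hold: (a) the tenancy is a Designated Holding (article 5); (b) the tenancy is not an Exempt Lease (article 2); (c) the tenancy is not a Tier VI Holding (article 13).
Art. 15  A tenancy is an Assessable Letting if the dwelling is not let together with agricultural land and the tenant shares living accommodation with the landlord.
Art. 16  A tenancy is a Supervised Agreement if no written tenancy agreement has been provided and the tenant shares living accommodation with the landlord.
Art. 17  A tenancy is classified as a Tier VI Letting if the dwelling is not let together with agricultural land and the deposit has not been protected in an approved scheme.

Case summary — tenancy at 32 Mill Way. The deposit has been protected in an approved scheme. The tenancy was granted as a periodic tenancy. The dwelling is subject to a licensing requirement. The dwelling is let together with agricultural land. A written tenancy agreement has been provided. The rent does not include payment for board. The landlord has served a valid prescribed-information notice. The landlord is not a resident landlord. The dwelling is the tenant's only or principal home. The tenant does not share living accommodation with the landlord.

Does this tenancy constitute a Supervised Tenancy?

No

article 17 — Tier VI Letting: [the dwelling is not let together with agricultural land? no] AND [the deposit has not been protected in an approved scheme? no] → not satisfied.
article 8 — Tier VI Tenancy: [the dwelling is subject to a licensing requirement? yes] AND [Tier VI Letting (article 17)? no] → not satisfied.
article 10 — Standard Agreement: [the landlord has served a valid prescribed-information notice? yes] AND [a written tenancy agreement has been provided? yes] → satisfied.
article 12 — Class-K Letting: [Tier VI Tenancy (article 8)? no] OR [not a Standard Agreement (article 10)? no] → not satisfied.
article 4 — Eligible Holding: [the dwelling is the tenant's only or principal home? yes] OR [the landlord is a resident landlord? no] OR [the deposit has been protected in an approved scheme? yes] → satisfied.
article 11 — Relevant Letting: [the dwelling is not let together with agricultural land? no] AND [the rent includes payment for board? no] AND [the tenancy was granted for a fixed term? no] → not satisfied.
article 6 — Qualifying Holding: [the tenant shares living accommodation with the landlord? no] OR [the dwelling is subject to a licensing requirement? yes] OR [a written tenancy agreement has been provided? yes] → satisfied.
article 3 — Essential Occupancy: [Eligible Holding (article 4)? yes] OR [not a Relevant Letting (article 11)? yes] OR [not a Qualifying Holding (article 6)? no] → satisfied.
article 5 — Designated Holding: [the dwelling is subject to a licensing requirement? yes] AND [the landlord has served a valid prescribed-information notice? yes] AND [the tenant does not share living accommodation with the landlord? yes] → satisfied.
article 2 — Exempt Lease: [the dwelling is subject to a licensing requirement? yes] OR [the landlord has served a valid prescribed-information notice? yes] → satisfied.
article 13 — Tier VI Holding: [the rent includes payment for board? no] AND [the landlord is a resident landlord? no] → not satisfied.
article 14 — Tier V Tenancy: Designated Holding (article 5)? yes; not an Exempt Lease (article 2)? no; not a Tier VI Holding (article 13)? yes — 2 of 3 hold (need ≥2) → satisfied.
article 7 — Supervised Tenancy: Class-K Letting (article 12)? no; Essential Occupancy (article 3)? yes; not a Tier V Tenancy (article 14)? no — 1 of 3 hold (need ≥2) → not satisfied.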